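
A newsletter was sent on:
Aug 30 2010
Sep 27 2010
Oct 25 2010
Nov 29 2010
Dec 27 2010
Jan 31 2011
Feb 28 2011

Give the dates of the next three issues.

Mar 28 2011, Apr 25 2011, May 30 2011

These are Mondays with 28, 28, 35, 28, 35, 28-day gaps.
Each is the final Monday of its month — Aug 30 2010 is past the 28th, so '4th Monday' doesn't fit.
March 2011 ends with Monday Mar 28 2011.
April 2011 ends with Monday Apr 25 2011.
Last Monday of May 2011: May 30 2011.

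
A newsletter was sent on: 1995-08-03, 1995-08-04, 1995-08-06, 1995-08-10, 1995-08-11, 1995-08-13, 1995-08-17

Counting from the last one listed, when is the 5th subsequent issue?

1995-08-27

The gap pattern 1, 2, 4, 1, 2, 4 repeats every 3 events.
These are the Thursdays, Fridays and Sundays of each week.
Next Friday: 1995-08-18.
Next Sunday: 1995-08-20.
Next Thursday: 1995-08-24.
Next Friday: 1995-08-25.
The following Sunday is 1995-08-27.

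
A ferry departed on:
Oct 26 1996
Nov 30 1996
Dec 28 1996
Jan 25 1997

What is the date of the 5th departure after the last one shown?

Every date is a Saturday; gaps 35, 28, 28 days.
Each is the last Saturday of its month (at least one falls on the 29th or later, ruling out '4th Saturday').
Last Saturday of February 1997: Feb 22 1997.
Last Saturday of March 1997: Mar 29 1997.
Last Saturday of April 1997: Apr 26 1997.
Last Saturday of May 1997: May 31 1997.
Last Saturday of June 1997: Jun 28 1997.

Jun 28 1997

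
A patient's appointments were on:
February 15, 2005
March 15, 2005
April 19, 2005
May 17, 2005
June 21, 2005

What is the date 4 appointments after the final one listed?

October 18, 2005

These are Tuesdays at 28- or 35-day spacing (28, 35, 28, 35).
The pattern: 3rd Tuesday of the month.
July 2005 — 3rd Tuesday is July 19, 2005.
3rd Tuesday of August 2005: August 16, 2005.
3rd Tuesday of September 2005: September 20, 2005.
October 2005 — 3rd Tuesday is October 18, 2005.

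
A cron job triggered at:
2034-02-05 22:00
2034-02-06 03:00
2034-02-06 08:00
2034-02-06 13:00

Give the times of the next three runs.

2034-02-06 18:00, 2034-02-06 23:00, 2034-02-07 04:00

Gaps: 5, 5, 5 hours — each event is 5 hours after the previous one.
2034-02-06 13:00 + 5 h = 2034-02-06 18:00.
2034-02-06 18:00 + 5 h = 2034-02-06 23:00.
2034-02-06 23:00 + 5 h = 2034-02-07 04:00.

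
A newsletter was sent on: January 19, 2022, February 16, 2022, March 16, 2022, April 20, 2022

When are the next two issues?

All dates are Wednesdays, 28, 28, 35 days apart.
Specifically, the 3rd Wednesday of each month.
May 2022 — 3rd Wednesday is May 18, 2022.
3rd Wednesday of June 2022: June 15, 2022.

May 18, 2022; June 15, 2022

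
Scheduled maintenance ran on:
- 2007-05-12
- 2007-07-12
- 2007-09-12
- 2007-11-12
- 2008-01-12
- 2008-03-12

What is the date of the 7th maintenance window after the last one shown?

2009-05-12

Gaps: 61, 62, 61, 61, 60 days — not constant. Every event is on the 12th of the month.
Pattern: the 12th of every 2 months.
May 2008: 2008-05-12.
Next: July 2008 → 2008-07-12.
Next: September 2008 → 2008-09-12.
November 2008: 2008-11-12.
January 2009: 2009-01-12.
Next: March 2009 → 2009-03-12.
May 2009: 2009-05-12.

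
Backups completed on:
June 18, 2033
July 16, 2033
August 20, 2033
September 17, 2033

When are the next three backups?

These are Saturdays at 28- or 35-day spacing (28, 35, 28).
The pattern: 3rd Saturday of the month.
3rd Saturday of October 2033: October 15, 2033.
November 2033 — 3rd Saturday is November 19, 2033.
3rd Saturday of December 2033: December 17, 2033.

October 15, 2033; November 19, 2033; December 17, 2033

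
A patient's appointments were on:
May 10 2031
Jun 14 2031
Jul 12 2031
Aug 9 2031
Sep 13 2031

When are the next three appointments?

All dates are Saturdays, 35, 28, 28, 35 days apart.
Specifically, the 2nd Saturday of each month.
2nd Saturday of October 2031: Oct 11 2031.
2nd Saturday of November 2031: Nov 8 2031.
2nd Saturday of December 2031: Dec 13 2031.

Oct 11 2031, Nov 8 2031, Dec 13 2031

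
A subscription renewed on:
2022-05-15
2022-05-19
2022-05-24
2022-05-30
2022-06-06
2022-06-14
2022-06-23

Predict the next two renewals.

Intervals are 4, 5, 6, 7, 8, 9 days — an arithmetic progression with common difference 1.
Next gap: 10 days. 2022-06-23 + 10 days = 2022-07-03.
Next gap: 11 days. 2022-07-03 + 11 days = 2022-07-14.

2022-07-03, 2022-07-14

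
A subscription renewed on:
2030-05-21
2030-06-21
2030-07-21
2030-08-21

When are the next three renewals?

The day-of-month is always 21 (31, 30, 31 days between events).
So this recurs on the 21st of each month.
September 2030: 2030-09-21.
Next: October 2030 → 2030-10-21.
Next: November 2030 → 2030-11-21.

2030-09-21, 2030-10-21, 2030-11-21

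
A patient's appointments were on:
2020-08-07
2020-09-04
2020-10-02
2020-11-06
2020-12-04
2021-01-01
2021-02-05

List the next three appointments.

All dates are Fridays, 28, 28, 35, 28, 28, 35 days apart.
Specifically, the 1st Friday of each month.
March 2021 — 1st Friday is 2021-03-05.
April 2021 — 1st Friday is 2021-04-02.
1st Friday of May 2021: 2021-05-07.

2021-03-05, 2021-04-02, 2021-05-07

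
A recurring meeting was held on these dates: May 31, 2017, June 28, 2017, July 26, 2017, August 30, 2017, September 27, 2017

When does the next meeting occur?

All Wednesdays; the gaps (28, 28, 35, 28) vary with month length.
This is the last Wednesday of each month.
Last Wednesday of October 2017: October 25, 2017.

October 25, 2017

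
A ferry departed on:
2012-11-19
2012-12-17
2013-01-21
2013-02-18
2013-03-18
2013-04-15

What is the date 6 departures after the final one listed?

These are Mondays at 28- or 35-day spacing (28, 35, 28, 28, 28).
The pattern: 3rd Monday of the month.
May 2013 — 3rd Monday is 2013-05-20.
3rd Monday of June 2013: 2013-06-17.
3rd Monday of July 2013: 2013-07-15.
August 2013 — 3rd Monday is 2013-08-19.
September 2013 — 3rd Monday is 2013-09-16.
3rd Monday of October 2013: 2013-10-21.

2013-10-21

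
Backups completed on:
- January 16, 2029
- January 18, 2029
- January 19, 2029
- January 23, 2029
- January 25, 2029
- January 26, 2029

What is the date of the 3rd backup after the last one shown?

Every event lands on a Tuesday or Thursday or Friday (gaps cycle 2, 1, 4, 2, 1).
So the schedule is: every Tuesday, Thursday and Friday.
The following Tuesday is January 30, 2029.
The following Thursday is February 1, 2029.
Next Friday: February 2, 2029.

February 2, 2029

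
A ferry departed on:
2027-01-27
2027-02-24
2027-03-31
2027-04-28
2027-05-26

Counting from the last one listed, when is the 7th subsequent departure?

Every date is a Wednesday; gaps 28, 35, 28, 28 days.
Each is the last Wednesday of its month (at least one falls on the 29th or later, ruling out '4th Wednesday').
June 2027 ends with Wednesday 2027-06-30.
Last Wednesday of July 2027: 2027-07-28.
August 2027 ends with Wednesday 2027-08-25.
September 2027 ends with Wednesday 2027-09-29.
October 2027 ends with Wednesday 2027-10-27.
November 2027 ends with Wednesday 2027-11-24.
December 2027 ends with Wednesday 2027-12-29.

2027-12-29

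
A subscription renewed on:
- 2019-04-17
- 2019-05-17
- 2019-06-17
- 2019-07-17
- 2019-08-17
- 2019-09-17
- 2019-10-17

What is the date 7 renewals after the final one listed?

2020-05-17

Each date is the 17th; the gaps (30, 31, 30, 31, 31, 30) track the month lengths.
The rule is the 17th of each month.
November 2019: 2019-11-17.
Next: December 2019 → 2019-12-17.
January 2020: 2020-01-17.
Next: February 2020 → 2020-02-17.
Next: March 2020 → 2020-03-17.
April 2020: 2020-04-17.
Next: May 2020 → 2020-05-17.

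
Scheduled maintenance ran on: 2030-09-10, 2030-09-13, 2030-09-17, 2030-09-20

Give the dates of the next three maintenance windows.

2030-09-24, 2030-09-27, 2030-10-01

Gaps: 3, 4, 3 days — not constant, but cyclic with period 2.
The events fall on every Tuesday and Friday.
Next Tuesday: 2030-09-24.
The following Friday is 2030-09-27.
The following Tuesday is 2030-10-01.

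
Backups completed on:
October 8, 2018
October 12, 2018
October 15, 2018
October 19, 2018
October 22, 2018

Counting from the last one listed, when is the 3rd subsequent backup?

November 2, 2018

Every event lands on a Monday or Friday (gaps cycle 4, 3, 4, 3).
So the schedule is: every Monday and Friday.
Next Friday: October 26, 2018.
Next Monday: October 29, 2018.
The following Friday is November 2, 2018.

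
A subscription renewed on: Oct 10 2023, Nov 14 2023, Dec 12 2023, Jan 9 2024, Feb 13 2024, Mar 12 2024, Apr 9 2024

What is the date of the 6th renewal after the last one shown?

Oct 8 2024

All dates are Tuesdays, 35, 28, 28, 35, 28, 28 days apart.
Specifically, the 2nd Tuesday of each month.
2nd Tuesday of May 2024: May 14 2024.
June 2024 — 2nd Tuesday is Jun 11 2024.
July 2024 — 2nd Tuesday is Jul 9 2024.
August 2024 — 2nd Tuesday is Aug 13 2024.
September 2024 — 2nd Tuesday is Sep 10 2024.
2nd Tuesday of October 2024: Oct 8 2024.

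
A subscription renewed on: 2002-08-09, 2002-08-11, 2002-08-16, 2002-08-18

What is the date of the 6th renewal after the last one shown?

Gaps: 2, 5, 2 days — not constant, but cyclic with period 2.
The events fall on every Friday and Sunday.
Next Friday: 2002-08-23.
The following Sunday is 2002-08-25.
Next Friday: 2002-08-30.
The following Sunday is 2002-09-01.
The following Friday is 2002-09-06.
The following Sunday is 2002-09-08.

2002-09-08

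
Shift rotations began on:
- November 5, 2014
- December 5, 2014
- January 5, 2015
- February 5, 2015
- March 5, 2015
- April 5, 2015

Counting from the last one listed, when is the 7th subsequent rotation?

November 5, 2015

The day-of-month is always 5 (30, 31, 31, 28, 31 days between events).
So this recurs on the 5th of each month.
Next: May 2015 → May 5, 2015.
Next: June 2015 → June 5, 2015.
July 2015: July 5, 2015.
August 2015: August 5, 2015.
Next: September 2015 → September 5, 2015.
Next: October 2015 → October 5, 2015.
Next: November 2015 → November 5, 2015.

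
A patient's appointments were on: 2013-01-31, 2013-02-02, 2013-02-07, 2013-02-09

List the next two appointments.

The gap pattern 2, 5, 2 repeats every 2 events.
These are the Thursdays and Saturdays of each week.
The following Thursday is 2013-02-14.
Next Saturday: 2013-02-16.

2013-02-14, 2013-02-16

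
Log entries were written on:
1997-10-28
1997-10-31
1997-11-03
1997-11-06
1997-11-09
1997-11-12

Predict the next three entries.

Gaps between consecutive events: 3, 3, 3, 3, 3 days — a constant 3-day interval.
1997-11-12 + 3 days = 1997-11-15.
1997-11-15 + 3 days = 1997-11-18.
1997-11-18 + 3 days = 1997-11-21.

1997-11-15, 1997-11-18, 1997-11-21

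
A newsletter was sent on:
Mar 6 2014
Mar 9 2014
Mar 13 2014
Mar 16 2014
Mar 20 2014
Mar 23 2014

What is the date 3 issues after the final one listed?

Every event lands on a Thursday or Sunday (gaps cycle 3, 4, 3, 4, 3).
So the schedule is: every Thursday and Sunday.
Next Thursday: Mar 27 2014.
Next Sunday: Mar 30 2014.
The following Thursday is Apr 3 2014.

Apr 3 2014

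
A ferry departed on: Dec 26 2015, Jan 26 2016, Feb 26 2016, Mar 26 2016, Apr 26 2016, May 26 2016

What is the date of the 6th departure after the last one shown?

Gaps: 31, 31, 29, 31, 30 days — not constant. Every event is on the 26th of the month.
Pattern: the 26th of each month.
June 2016: Jun 26 2016.
Next: July 2016 → Jul 26 2016.
August 2016: Aug 26 2016.
Next: September 2016 → Sep 26 2016.
October 2016: Oct 26 2016.
November 2016: Nov 26 2016.

Nov 26 2016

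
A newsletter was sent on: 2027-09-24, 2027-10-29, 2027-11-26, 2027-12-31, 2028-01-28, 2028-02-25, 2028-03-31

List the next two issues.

2028-04-28, 2028-05-26

These are Fridays with 35, 28, 35, 28, 28, 35-day gaps.
Each is the final Friday of its month — 2027-10-29 is past the 28th, so '4th Friday' doesn't fit.
April 2028 ends with Friday 2028-04-28.
May 2028 ends with Friday 2028-05-26.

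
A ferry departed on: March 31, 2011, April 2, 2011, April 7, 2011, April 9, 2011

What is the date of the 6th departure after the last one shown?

April 30, 2011

The gap pattern 2, 5, 2 repeats every 2 events.
These are the Thursdays and Saturdays of each week.
The following Thursday is April 14, 2011.
Next Saturday: April 16, 2011.
The following Thursday is April 21, 2011.
The following Saturday is April 23, 2011.
Next Thursday: April 28, 2011.
Next Saturday: April 30, 2011.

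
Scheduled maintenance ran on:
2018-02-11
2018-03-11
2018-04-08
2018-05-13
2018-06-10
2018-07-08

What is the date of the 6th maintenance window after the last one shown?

All dates are Sundays, 28, 28, 35, 28, 28 days apart.
Specifically, the 2nd Sunday of each month.
August 2018 — 2nd Sunday is 2018-08-12.
2nd Sunday of September 2018: 2018-09-09.
October 2018 — 2nd Sunday is 2018-10-14.
2nd Sunday of November 2018: 2018-11-11.
December 2018 — 2nd Sunday is 2018-12-09.
January 2019 — 2nd Sunday is 2019-01-13.

2019-01-13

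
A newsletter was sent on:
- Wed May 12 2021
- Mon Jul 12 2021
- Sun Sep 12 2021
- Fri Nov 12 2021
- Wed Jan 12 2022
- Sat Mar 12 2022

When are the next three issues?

Each date is the 12th; the gaps (61, 62, 61, 61, 59) track the month lengths.
The rule is the 12th of every 2 months.
Next: May 2022 → Thu May 12 2022.
Next: July 2022 → Tue Jul 12 2022.
Next: September 2022 → Mon Sep 12 2022.

Thu May 12 2022, Tue Jul 12 2022, Mon Sep 12 2022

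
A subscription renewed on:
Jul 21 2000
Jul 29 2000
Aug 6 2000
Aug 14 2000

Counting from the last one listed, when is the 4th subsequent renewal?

Gaps between consecutive events: 8, 8, 8 days — a constant 8-day interval.
Aug 14 2000 + 8 days = Aug 22 2000.
Aug 22 2000 + 8 days = Aug 30 2000.
Aug 30 2000 + 8 days = Sep 7 2000.
Sep 7 2000 + 8 days = Sep 15 2000.

Sep 15 2000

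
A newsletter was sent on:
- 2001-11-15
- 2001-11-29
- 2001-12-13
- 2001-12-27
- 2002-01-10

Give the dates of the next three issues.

The spacing is 14, 14, 14, 14 days — always 14 days.
2002-01-10 + 14 days = 2002-01-24.
2002-01-24 + 14 days = 2002-02-07.
2002-02-07 + 14 days = 2002-02-21.

2002-01-24, 2002-02-07, 2002-02-21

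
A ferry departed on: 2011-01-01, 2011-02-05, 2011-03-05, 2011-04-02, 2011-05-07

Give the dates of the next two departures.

Gaps: 35, 28, 28, 35 days — a mix of 28 and 35. Every date is a Saturday.
Each is the 1st Saturday of its month.
1st Saturday of June 2011: 2011-06-04.
July 2011 — 1st Saturday is 2011-07-02.

2011-06-04, 2011-07-02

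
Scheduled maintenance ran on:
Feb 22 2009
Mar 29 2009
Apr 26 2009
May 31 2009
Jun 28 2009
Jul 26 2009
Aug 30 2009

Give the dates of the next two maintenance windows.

Sep 27 2009, Oct 25 2009

These are Sundays with 35, 28, 35, 28, 28, 35-day gaps.
Each is the final Sunday of its month — Mar 29 2009 is past the 28th, so '4th Sunday' doesn't fit.
September 2009 ends with Sunday Sep 27 2009.
October 2009 ends with Sunday Oct 25 2009.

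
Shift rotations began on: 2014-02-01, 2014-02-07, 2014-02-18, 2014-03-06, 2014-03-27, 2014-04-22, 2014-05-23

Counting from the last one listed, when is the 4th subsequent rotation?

Intervals are 6, 11, 16, 21, 26, 31 days — an arithmetic progression with common difference 5.
Next gap: 36 days. 2014-05-23 + 36 days = 2014-06-28.
Next gap: 41 days. 2014-06-28 + 41 days = 2014-08-08.
Next gap: 46 days. 2014-08-08 + 46 days = 2014-09-23.
Next gap: 51 days. 2014-09-23 + 51 days = 2014-11-13.

2014-11-13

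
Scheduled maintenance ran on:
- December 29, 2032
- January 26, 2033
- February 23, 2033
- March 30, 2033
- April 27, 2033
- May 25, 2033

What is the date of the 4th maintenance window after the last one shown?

September 28, 2033

These are Wednesdays with 28, 28, 35, 28, 28-day gaps.
Each is the final Wednesday of its month — December 29, 2032 is past the 28th, so '4th Wednesday' doesn't fit.
Last Wednesday of June 2033: June 29, 2033.
Last Wednesday of July 2033: July 27, 2033.
Last Wednesday of August 2033: August 31, 2033.
Last Wednesday of September 2033: September 28, 2033.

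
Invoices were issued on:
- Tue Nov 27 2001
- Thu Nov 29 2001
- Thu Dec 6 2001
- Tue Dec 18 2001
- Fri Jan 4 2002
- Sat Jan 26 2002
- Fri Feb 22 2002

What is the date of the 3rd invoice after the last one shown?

Intervals are 2, 7, 12, 17, 22, 27 days — an arithmetic progression with common difference 5.
Next gap: 32 days. Fri Feb 22 2002 + 32 days = Tue Mar 26 2002.
Next gap: 37 days. Tue Mar 26 2002 + 37 days = Thu May 2 2002.
Next gap: 42 days. Thu May 2 2002 + 42 days = Thu Jun 13 2002.

Thu Jun 13 2002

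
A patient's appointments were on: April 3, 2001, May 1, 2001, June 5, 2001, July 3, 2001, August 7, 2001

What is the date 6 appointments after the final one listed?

Gaps: 28, 35, 28, 35 days — a mix of 28 and 35. Every date is a Tuesday.
Each is the 1st Tuesday of its month.
1st Tuesday of September 2001: September 4, 2001.
October 2001 — 1st Tuesday is October 2, 2001.
November 2001 — 1st Tuesday is November 6, 2001.
December 2001 — 1st Tuesday is December 4, 2001.
1st Tuesday of January 2002: January 1, 2002.
1st Tuesday of February 2002: February 5, 2002.

February 5, 2002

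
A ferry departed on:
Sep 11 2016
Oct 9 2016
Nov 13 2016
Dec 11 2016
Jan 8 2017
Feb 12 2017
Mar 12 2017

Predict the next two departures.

Apr 9 2017, May 14 2017

Gaps: 28, 35, 28, 28, 35, 28 days — a mix of 28 and 35. Every date is a Sunday.
Each is the 2nd Sunday of its month.
April 2017 — 2nd Sunday is Apr 9 2017.
May 2017 — 2nd Sunday is May 14 2017.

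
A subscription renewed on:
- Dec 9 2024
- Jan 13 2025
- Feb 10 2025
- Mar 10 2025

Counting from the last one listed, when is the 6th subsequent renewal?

Gaps: 35, 28, 28 days — a mix of 28 and 35. Every date is a Monday.
Each is the 2nd Monday of its month.
2nd Monday of April 2025: Apr 14 2025.
2nd Monday of May 2025: May 12 2025.
2nd Monday of June 2025: Jun 9 2025.
July 2025 — 2nd Monday is Jul 14 2025.
August 2025 — 2nd Monday is Aug 11 2025.
September 2025 — 2nd Monday is Sep 8 2025.

Sep 8 2025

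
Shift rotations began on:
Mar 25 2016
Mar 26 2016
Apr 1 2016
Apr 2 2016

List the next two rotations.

Every event lands on a Friday or Saturday (gaps cycle 1, 6, 1).
So the schedule is: every Friday and Saturday.
Next Friday: Apr 8 2016.
The following Saturday is Apr 9 2016.

Apr 8 2016, Apr 9 2016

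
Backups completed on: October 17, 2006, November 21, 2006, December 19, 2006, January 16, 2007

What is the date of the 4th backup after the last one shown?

These are Tuesdays at 28- or 35-day spacing (35, 28, 28).
The pattern: 3rd Tuesday of the month.
February 2007 — 3rd Tuesday is February 20, 2007.
March 2007 — 3rd Tuesday is March 20, 2007.
April 2007 — 3rd Tuesday is April 17, 2007.
3rd Tuesday of May 2007: May 15, 2007.

May 15, 2007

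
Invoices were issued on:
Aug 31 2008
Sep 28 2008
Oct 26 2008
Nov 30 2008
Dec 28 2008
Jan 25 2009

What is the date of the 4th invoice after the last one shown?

All Sundays; the gaps (28, 28, 35, 28, 28) vary with month length.
This is the last Sunday of each month.
Last Sunday of February 2009: Feb 22 2009.
March 2009 ends with Sunday Mar 29 2009.
April 2009 ends with Sunday Apr 26 2009.
May 2009 ends with Sunday May 31 2009.

May 31 2009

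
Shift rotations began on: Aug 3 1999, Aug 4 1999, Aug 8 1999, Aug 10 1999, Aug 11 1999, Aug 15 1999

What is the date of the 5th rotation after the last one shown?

Aug 25 1999

The gap pattern 1, 4, 2, 1, 4 repeats every 3 events.
These are the Tuesdays, Wednesdays and Sundays of each week.
The following Tuesday is Aug 17 1999.
The following Wednesday is Aug 18 1999.
The following Sunday is Aug 22 1999.
Next Tuesday: Aug 24 1999.
Next Wednesday: Aug 25 1999.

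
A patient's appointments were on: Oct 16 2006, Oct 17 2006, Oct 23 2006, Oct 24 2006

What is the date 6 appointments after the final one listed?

Gaps: 1, 6, 1 days — not constant, but cyclic with period 2.
The events fall on every Monday and Tuesday.
Next Monday: Oct 30 2006.
Next Tuesday: Oct 31 2006.
The following Monday is Nov 6 2006.
Next Tuesday: Nov 7 2006.
The following Monday is Nov 13 2006.
Next Tuesday: Nov 14 2006.

Nov 14 2006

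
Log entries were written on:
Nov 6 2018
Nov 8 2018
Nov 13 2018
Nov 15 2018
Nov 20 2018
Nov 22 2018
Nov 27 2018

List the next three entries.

Nov 29 2018, Dec 4 2018, Dec 6 2018

Every event lands on a Tuesday or Thursday (gaps cycle 2, 5, 2, 5, 2, 5).
So the schedule is: every Tuesday and Thursday.
The following Thursday is Nov 29 2018.
Next Tuesday: Dec 4 2018.
The following Thursday is Dec 6 2018.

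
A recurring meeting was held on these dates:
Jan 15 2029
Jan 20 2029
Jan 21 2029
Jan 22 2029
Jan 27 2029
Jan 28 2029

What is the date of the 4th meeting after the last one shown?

Feb 5 2029

Every event lands on a Monday or Saturday or Sunday (gaps cycle 5, 1, 1, 5, 1).
So the schedule is: every Monday, Saturday and Sunday.
Next Monday: Jan 29 2029.
The following Saturday is Feb 3 2029.
Next Sunday: Feb 4 2029.
The following Monday is Feb 5 2029.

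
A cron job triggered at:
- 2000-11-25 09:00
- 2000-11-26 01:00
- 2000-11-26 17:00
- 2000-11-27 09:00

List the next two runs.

2000-11-28 01:00, 2000-11-28 17:00

The interval is a steady 16 hours (16, 16, 16).
2000-11-27 09:00 + 16 h = 2000-11-28 01:00.
2000-11-28 01:00 + 16 h = 2000-11-28 17:00.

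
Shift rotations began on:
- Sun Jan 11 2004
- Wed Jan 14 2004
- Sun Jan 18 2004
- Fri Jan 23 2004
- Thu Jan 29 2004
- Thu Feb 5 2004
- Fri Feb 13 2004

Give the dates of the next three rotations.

Intervals are 3, 4, 5, 6, 7, 8 days — an arithmetic progression with common difference 1.
Next gap: 9 days. Fri Feb 13 2004 + 9 days = Sun Feb 22 2004.
Next gap: 10 days. Sun Feb 22 2004 + 10 days = Wed Mar 3 2004.
Next gap: 11 days. Wed Mar 3 2004 + 11 days = Sun Mar 14 2004.

Sun Feb 22 2004, Wed Mar 3 2004, Sun Mar 14 2004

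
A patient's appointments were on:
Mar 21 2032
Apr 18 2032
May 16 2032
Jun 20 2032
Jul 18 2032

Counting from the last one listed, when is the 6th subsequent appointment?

These are Sundays at 28- or 35-day spacing (28, 28, 35, 28).
The pattern: 3rd Sunday of the month.
August 2032 — 3rd Sunday is Aug 15 2032.
3rd Sunday of September 2032: Sep 19 2032.
3rd Sunday of October 2032: Oct 17 2032.
3rd Sunday of November 2032: Nov 21 2032.
3rd Sunday of December 2032: Dec 19 2032.
January 2033 — 3rd Sunday is Jan 16 2033.

Jan 16 2033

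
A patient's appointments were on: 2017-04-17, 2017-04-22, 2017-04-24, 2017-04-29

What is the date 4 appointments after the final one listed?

2017-05-13

The gap pattern 5, 2, 5 repeats every 2 events.
These are the Mondays and Saturdays of each week.
The following Monday is 2017-05-01.
Next Saturday: 2017-05-06.
The following Monday is 2017-05-08.
The following Saturday is 2017-05-13.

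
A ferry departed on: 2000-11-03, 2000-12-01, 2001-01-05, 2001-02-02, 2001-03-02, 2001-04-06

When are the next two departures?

2001-05-04, 2001-06-01

All dates are Fridays, 28, 35, 28, 28, 35 days apart.
Specifically, the 1st Friday of each month.
1st Friday of May 2001: 2001-05-04.
1st Friday of June 2001: 2001-06-01.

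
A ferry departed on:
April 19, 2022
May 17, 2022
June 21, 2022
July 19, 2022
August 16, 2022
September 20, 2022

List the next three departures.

October 18, 2022; November 15, 2022; December 20, 2022

Gaps: 28, 35, 28, 28, 35 days — a mix of 28 and 35. Every date is a Tuesday.
Each is the 3rd Tuesday of its month.
October 2022 — 3rd Tuesday is October 18, 2022.
November 2022 — 3rd Tuesday is November 15, 2022.
December 2022 — 3rd Tuesday is December 20, 2022.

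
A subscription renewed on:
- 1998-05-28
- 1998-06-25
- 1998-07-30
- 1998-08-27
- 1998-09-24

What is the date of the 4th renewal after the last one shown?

1999-01-28

All Thursdays; the gaps (28, 35, 28, 28) vary with month length.
This is the last Thursday of each month.
October 1998 ends with Thursday 1998-10-29.
November 1998 ends with Thursday 1998-11-26.
Last Thursday of December 1998: 1998-12-31.
Last Thursday of January 1999: 1999-01-28.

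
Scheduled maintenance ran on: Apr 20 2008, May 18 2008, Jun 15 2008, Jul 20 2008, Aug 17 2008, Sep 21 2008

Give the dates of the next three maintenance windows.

All dates are Sundays, 28, 28, 35, 28, 35 days apart.
Specifically, the 3rd Sunday of each month.
3rd Sunday of October 2008: Oct 19 2008.
3rd Sunday of November 2008: Nov 16 2008.
3rd Sunday of December 2008: Dec 21 2008.

Oct 19 2008, Nov 16 2008, Dec 21 2008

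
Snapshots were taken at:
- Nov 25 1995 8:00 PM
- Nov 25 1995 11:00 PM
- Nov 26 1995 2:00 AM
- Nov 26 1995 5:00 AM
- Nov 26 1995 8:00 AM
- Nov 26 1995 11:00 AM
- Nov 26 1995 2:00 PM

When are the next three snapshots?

Nov 26 1995 5:00 PM, Nov 26 1995 8:00 PM, Nov 26 1995 11:00 PM

Spacing: 3, 3, 3, 3, 3, 3 h — constant 3 h.
Nov 26 1995 2:00 PM + 3 h = Nov 26 1995 5:00 PM.
Nov 26 1995 5:00 PM + 3 h = Nov 26 1995 8:00 PM.
Nov 26 1995 8:00 PM + 3 h = Nov 26 1995 11:00 PM.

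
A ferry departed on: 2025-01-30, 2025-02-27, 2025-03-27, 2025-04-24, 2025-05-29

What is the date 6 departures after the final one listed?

2025-11-27

All Thursdays; the gaps (28, 28, 28, 35) vary with month length.
This is the last Thursday of each month.
June 2025 ends with Thursday 2025-06-26.
Last Thursday of July 2025: 2025-07-31.
August 2025 ends with Thursday 2025-08-28.
September 2025 ends with Thursday 2025-09-25.
October 2025 ends with Thursday 2025-10-30.
November 2025 ends with Thursday 2025-11-27.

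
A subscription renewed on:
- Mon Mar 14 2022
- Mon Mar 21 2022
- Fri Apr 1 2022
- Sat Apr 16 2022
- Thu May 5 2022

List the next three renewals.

Intervals are 7, 11, 15, 19 days — an arithmetic progression with common difference 4.
Next gap: 23 days. Thu May 5 2022 + 23 days = Sat May 28 2022.
Next gap: 27 days. Sat May 28 2022 + 27 days = Fri Jun 24 2022.
Next gap: 31 days. Fri Jun 24 2022 + 31 days = Mon Jul 25 2022.

Sat May 28 2022, Fri Jun 24 2022, Mon Jul 25 2022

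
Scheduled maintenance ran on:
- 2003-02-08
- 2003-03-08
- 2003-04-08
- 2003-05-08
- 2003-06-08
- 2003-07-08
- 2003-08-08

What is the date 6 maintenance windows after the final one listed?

2004-02-08

Each date is the 8th; the gaps (28, 31, 30, 31, 30, 31) track the month lengths.
The rule is the 8th of each month.
September 2003: 2003-09-08.
October 2003: 2003-10-08.
November 2003: 2003-11-08.
December 2003: 2003-12-08.
January 2004: 2004-01-08.
Next: February 2004 → 2004-02-08.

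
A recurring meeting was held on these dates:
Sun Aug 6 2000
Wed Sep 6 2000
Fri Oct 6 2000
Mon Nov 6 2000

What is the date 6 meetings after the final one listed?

Gaps: 31, 30, 31 days — not constant. Every event is on the 6th of the month.
Pattern: the 6th of each month.
Next: December 2000 → Wed Dec 6 2000.
January 2001: Sat Jan 6 2001.
February 2001: Tue Feb 6 2001.
March 2001: Tue Mar 6 2001.
Next: April 2001 → Fri Apr 6 2001.
Next: May 2001 → Sun May 6 2001.

Sun May 6 2001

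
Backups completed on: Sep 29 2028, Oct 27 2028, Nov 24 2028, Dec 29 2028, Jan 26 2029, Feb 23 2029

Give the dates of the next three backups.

Mar 30 2029, Apr 27 2029, May 25 2029

These are Fridays with 28, 28, 35, 28, 28-day gaps.
Each is the final Friday of its month — Sep 29 2028 is past the 28th, so '4th Friday' doesn't fit.
March 2029 ends with Friday Mar 30 2029.
Last Friday of April 2029: Apr 27 2029.
Last Friday of May 2029: May 25 2029.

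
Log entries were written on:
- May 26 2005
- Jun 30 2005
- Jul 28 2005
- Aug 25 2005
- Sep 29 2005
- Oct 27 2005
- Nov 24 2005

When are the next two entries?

Dec 29 2005, Jan 26 2006

These are Thursdays with 35, 28, 28, 35, 28, 28-day gaps.
Each is the final Thursday of its month — Jun 30 2005 is past the 28th, so '4th Thursday' doesn't fit.
Last Thursday of December 2005: Dec 29 2005.
Last Thursday of January 2006: Jan 26 2006.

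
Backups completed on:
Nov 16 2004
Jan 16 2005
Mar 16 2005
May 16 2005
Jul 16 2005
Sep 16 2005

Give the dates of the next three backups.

Nov 16 2005, Jan 16 2006, Mar 16 2006

The day-of-month is always 16 (61, 59, 61, 61, 62 days between events).
So this recurs on the 16th of every 2 months.
Next: November 2005 → Nov 16 2005.
January 2006: Jan 16 2006.
Next: March 2006 → Mar 16 2006.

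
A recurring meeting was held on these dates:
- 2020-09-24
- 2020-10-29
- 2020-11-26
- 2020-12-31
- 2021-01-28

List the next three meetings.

2021-02-25, 2021-03-25, 2021-04-29

These are Thursdays with 35, 28, 35, 28-day gaps.
Each is the final Thursday of its month — 2020-10-29 is past the 28th, so '4th Thursday' doesn't fit.
Last Thursday of February 2021: 2021-02-25.
March 2021 ends with Thursday 2021-03-25.
April 2021 ends with Thursday 2021-04-29.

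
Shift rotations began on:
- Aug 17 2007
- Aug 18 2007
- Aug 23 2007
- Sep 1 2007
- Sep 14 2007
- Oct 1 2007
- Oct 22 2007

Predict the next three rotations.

Gaps: 1, 5, 9, 13, 17, 21 days — each gap is 4 larger than the previous one.
Next gap: 25 days. Oct 22 2007 + 25 days = Nov 16 2007.
Next gap: 29 days. Nov 16 2007 + 29 days = Dec 15 2007.
Next gap: 33 days. Dec 15 2007 + 33 days = Jan 17 2008.

Nov 16 2007, Dec 15 2007, Jan 17 2008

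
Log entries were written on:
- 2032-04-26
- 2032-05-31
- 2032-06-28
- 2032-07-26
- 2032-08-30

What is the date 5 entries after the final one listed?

2033-01-31

All Mondays; the gaps (35, 28, 28, 35) vary with month length.
This is the last Monday of each month.
Last Monday of September 2032: 2032-09-27.
October 2032 ends with Monday 2032-10-25.
Last Monday of November 2032: 2032-11-29.
Last Monday of December 2032: 2032-12-27.
Last Monday of January 2033: 2033-01-31.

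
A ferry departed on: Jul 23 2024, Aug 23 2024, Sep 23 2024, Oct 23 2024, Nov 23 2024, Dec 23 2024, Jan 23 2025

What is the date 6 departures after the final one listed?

Jul 23 2025

The day-of-month is always 23 (31, 31, 30, 31, 30, 31 days between events).
So this recurs on the 23rd of each month.
February 2025: Feb 23 2025.
Next: March 2025 → Mar 23 2025.
April 2025: Apr 23 2025.
May 2025: May 23 2025.
Next: June 2025 → Jun 23 2025.
July 2025: Jul 23 2025.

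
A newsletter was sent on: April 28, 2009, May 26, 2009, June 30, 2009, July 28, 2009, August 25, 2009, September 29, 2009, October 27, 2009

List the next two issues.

These are Tuesdays with 28, 35, 28, 28, 35, 28-day gaps.
Each is the final Tuesday of its month — June 30, 2009 is past the 28th, so '4th Tuesday' doesn't fit.
November 2009 ends with Tuesday November 24, 2009.
Last Tuesday of December 2009: December 29, 2009.

November 24, 2009; December 29, 2009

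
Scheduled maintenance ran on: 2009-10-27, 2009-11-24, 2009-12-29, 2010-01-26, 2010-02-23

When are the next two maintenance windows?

2010-03-30, 2010-04-27

These are Tuesdays with 28, 35, 28, 28-day gaps.
Each is the final Tuesday of its month — 2009-12-29 is past the 28th, so '4th Tuesday' doesn't fit.
March 2010 ends with Tuesday 2010-03-30.
Last Tuesday of April 2010: 2010-04-27.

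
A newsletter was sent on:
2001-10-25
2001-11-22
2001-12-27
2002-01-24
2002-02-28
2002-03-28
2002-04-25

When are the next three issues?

Gaps: 28, 35, 28, 35, 28, 28 days — a mix of 28 and 35. Every date is a Thursday.
Each is the 4th Thursday of its month.
4th Thursday of May 2002: 2002-05-23.
4th Thursday of June 2002: 2002-06-27.
4th Thursday of July 2002: 2002-07-25.

2002-05-23, 2002-06-27, 2002-07-25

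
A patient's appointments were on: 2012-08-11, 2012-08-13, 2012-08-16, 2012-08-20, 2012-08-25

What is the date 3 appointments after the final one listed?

The spacing grows by 1 each time: 2, 3, 4, 5 days.
Next gap: 6 days. 2012-08-25 + 6 days = 2012-08-31.
Next gap: 7 days. 2012-08-31 + 7 days = 2012-09-07.
Next gap: 8 days. 2012-09-07 + 8 days = 2012-09-15.

2012-09-15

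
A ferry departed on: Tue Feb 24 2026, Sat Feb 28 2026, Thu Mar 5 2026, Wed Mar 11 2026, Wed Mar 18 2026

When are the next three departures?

Thu Mar 26 2026, Sat Apr 4 2026, Tue Apr 14 2026

The spacing grows by 1 each time: 4, 5, 6, 7 days.
Next gap: 8 days. Wed Mar 18 2026 + 8 days = Thu Mar 26 2026.
Next gap: 9 days. Thu Mar 26 2026 + 9 days = Sat Apr 4 2026.
Next gap: 10 days. Sat Apr 4 2026 + 10 days = Tue Apr 14 2026.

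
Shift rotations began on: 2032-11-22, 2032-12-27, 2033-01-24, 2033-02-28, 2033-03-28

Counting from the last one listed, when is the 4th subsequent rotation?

All dates are Mondays, 35, 28, 35, 28 days apart.
Specifically, the 4th Monday of each month.
4th Monday of April 2033: 2033-04-25.
May 2033 — 4th Monday is 2033-05-23.
June 2033 — 4th Monday is 2033-06-27.
July 2033 — 4th Monday is 2033-07-25.

2033-07-25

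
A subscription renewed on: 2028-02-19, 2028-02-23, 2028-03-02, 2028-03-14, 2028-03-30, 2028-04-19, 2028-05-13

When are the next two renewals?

2028-06-10, 2028-07-12

Gaps: 4, 8, 12, 16, 20, 24 days — each gap is 4 larger than the previous one.
Next gap: 28 days. 2028-05-13 + 28 days = 2028-06-10.
Next gap: 32 days. 2028-06-10 + 32 days = 2028-07-12.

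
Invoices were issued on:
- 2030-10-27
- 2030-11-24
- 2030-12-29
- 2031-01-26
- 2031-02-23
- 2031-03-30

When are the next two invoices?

All Sundays; the gaps (28, 35, 28, 28, 35) vary with month length.
This is the last Sunday of each month.
April 2031 ends with Sunday 2031-04-27.
May 2031 ends with Sunday 2031-05-25.

2031-04-27, 2031-05-25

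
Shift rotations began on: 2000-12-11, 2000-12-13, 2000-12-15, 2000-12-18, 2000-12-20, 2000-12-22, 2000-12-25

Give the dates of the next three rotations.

The gap pattern 2, 2, 3, 2, 2, 3 repeats every 3 events.
These are the Mondays, Wednesdays and Fridays of each week.
The following Wednesday is 2000-12-27.
The following Friday is 2000-12-29.
Next Monday: 2001-01-01.

2000-12-27, 2000-12-29, 2001-01-01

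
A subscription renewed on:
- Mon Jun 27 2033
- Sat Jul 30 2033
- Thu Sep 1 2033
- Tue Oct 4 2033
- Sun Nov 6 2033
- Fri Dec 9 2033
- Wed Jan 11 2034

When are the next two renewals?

The spacing is 33, 33, 33, 33, 33, 33 days — always 33 days.
Wed Jan 11 2034 + 33 days = Mon Feb 13 2034.
Mon Feb 13 2034 + 33 days = Sat Mar 18 2034.

Mon Feb 13 2034, Sat Mar 18 2034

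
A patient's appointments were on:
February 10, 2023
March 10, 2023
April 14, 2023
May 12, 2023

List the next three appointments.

June 9, 2023; July 14, 2023; August 11, 2023

These are Fridays at 28- or 35-day spacing (28, 35, 28).
The pattern: 2nd Friday of the month.
June 2023 — 2nd Friday is June 9, 2023.
2nd Friday of July 2023: July 14, 2023.
August 2023 — 2nd Friday is August 11, 2023.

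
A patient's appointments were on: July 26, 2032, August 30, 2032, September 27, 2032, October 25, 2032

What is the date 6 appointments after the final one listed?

April 25, 2033

Every date is a Monday; gaps 35, 28, 28 days.
Each is the last Monday of its month (at least one falls on the 29th or later, ruling out '4th Monday').
Last Monday of November 2032: November 29, 2032.
Last Monday of December 2032: December 27, 2032.
January 2033 ends with Monday January 31, 2033.
February 2033 ends with Monday February 28, 2033.
Last Monday of March 2033: March 28, 2033.
April 2033 ends with Monday April 25, 2033.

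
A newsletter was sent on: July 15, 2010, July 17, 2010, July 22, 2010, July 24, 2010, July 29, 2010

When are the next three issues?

July 31, 2010; August 5, 2010; August 7, 2010

The gap pattern 2, 5, 2, 5 repeats every 2 events.
These are the Thursdays and Saturdays of each week.
Next Saturday: July 31, 2010.
Next Thursday: August 5, 2010.
Next Saturday: August 7, 2010.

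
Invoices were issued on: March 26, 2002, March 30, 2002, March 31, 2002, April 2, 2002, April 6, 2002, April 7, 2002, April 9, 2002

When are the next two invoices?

The gap pattern 4, 1, 2, 4, 1, 2 repeats every 3 events.
These are the Tuesdays, Saturdays and Sundays of each week.
The following Saturday is April 13, 2002.
Next Sunday: April 14, 2002.

April 13, 2002; April 14, 2002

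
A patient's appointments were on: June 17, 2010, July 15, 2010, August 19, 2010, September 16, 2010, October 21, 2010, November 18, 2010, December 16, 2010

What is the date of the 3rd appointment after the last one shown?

All dates are Thursdays, 28, 35, 28, 35, 28, 28 days apart.
Specifically, the 3rd Thursday of each month.
3rd Thursday of January 2011: January 20, 2011.
February 2011 — 3rd Thursday is February 17, 2011.
March 2011 — 3rd Thursday is March 17, 2011.

March 17, 2011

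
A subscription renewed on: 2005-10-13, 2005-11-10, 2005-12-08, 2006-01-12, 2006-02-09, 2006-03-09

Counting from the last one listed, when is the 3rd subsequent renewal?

These are Thursdays at 28- or 35-day spacing (28, 28, 35, 28, 28).
The pattern: 2nd Thursday of the month.
April 2006 — 2nd Thursday is 2006-04-13.
May 2006 — 2nd Thursday is 2006-05-11.
June 2006 — 2nd Thursday is 2006-06-08.

2006-06-08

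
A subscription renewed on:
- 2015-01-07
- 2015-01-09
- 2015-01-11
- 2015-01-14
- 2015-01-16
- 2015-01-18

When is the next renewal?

2015-01-21

Every event lands on a Wednesday or Friday or Sunday (gaps cycle 2, 2, 3, 2, 2).
So the schedule is: every Wednesday, Friday and Sunday.
The following Wednesday is 2015-01-21.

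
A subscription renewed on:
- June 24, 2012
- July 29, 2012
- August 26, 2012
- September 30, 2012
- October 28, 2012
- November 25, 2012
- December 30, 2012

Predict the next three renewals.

Every date is a Sunday; gaps 35, 28, 35, 28, 28, 35 days.
Each is the last Sunday of its month (at least one falls on the 29th or later, ruling out '4th Sunday').
Last Sunday of January 2013: January 27, 2013.
February 2013 ends with Sunday February 24, 2013.
March 2013 ends with Sunday March 31, 2013.

January 27, 2013; February 24, 2013; March 31, 2013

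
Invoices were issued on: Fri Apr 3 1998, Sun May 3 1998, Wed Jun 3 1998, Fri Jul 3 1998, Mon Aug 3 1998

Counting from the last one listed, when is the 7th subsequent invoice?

Wed Mar 3 1999

Gaps: 30, 31, 30, 31 days — not constant. Every event is on the 3rd of the month.
Pattern: the 3rd of each month.
September 1998: Thu Sep 3 1998.
Next: October 1998 → Sat Oct 3 1998.
Next: November 1998 → Tue Nov 3 1998.
December 1998: Thu Dec 3 1998.
January 1999: Sun Jan 3 1999.
February 1999: Wed Feb 3 1999.
Next: March 1999 → Wed Mar 3 1999.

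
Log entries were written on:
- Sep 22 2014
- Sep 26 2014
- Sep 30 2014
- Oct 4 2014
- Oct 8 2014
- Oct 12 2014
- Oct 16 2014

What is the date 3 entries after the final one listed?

Gaps between consecutive events: 4, 4, 4, 4, 4, 4 days — a constant 4-day interval.
Oct 16 2014 + 4 days = Oct 20 2014.
Oct 20 2014 + 4 days = Oct 24 2014.
Oct 24 2014 + 4 days = Oct 28 2014.

Oct 28 2014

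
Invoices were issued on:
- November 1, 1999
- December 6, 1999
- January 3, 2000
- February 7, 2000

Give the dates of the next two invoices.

Gaps: 35, 28, 35 days — a mix of 28 and 35. Every date is a Monday.
Each is the 1st Monday of its month.
March 2000 — 1st Monday is March 6, 2000.
1st Monday of April 2000: April 3, 2000.

March 6, 2000; April 3, 2000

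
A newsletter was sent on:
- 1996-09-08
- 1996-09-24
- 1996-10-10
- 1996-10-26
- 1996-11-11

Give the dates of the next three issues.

Gaps between consecutive events: 16, 16, 16, 16 days — a constant 16-day interval.
1996-11-11 + 16 days = 1996-11-27.
1996-11-27 + 16 days = 1996-12-13.
1996-12-13 + 16 days = 1996-12-29.

1996-11-27, 1996-12-13, 1996-12-29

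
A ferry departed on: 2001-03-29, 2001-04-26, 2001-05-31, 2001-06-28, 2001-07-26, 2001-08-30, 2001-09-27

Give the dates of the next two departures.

2001-10-25, 2001-11-29

These are Thursdays with 28, 35, 28, 28, 35, 28-day gaps.
Each is the final Thursday of its month — 2001-03-29 is past the 28th, so '4th Thursday' doesn't fit.
Last Thursday of October 2001: 2001-10-25.
Last Thursday of November 2001: 2001-11-29.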